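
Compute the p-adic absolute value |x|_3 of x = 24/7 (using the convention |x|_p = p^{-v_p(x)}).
|24/7|_3 = 1/3

Step 1 — compute v_3(x) by factoring powers of 3 out of the numerator and denominator: v_3(24/7) = 1. Step 2 — apply |x|_p = p^{-v_p(x)} = 3^{-1} = 1/3.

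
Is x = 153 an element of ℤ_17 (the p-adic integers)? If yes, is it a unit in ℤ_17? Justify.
x ∈ ℤ_17 but not a unit; v_17(x) = 1 > 0

ℤ_17 = {x ∈ ℚ_17 : v_17(x) ≥ 0} and ℤ_17^× = {x ∈ ℤ_17 : v_17(x) = 0}. Here v_17(153) = v_17(num) − v_17(den) = 1; compare against these criteria.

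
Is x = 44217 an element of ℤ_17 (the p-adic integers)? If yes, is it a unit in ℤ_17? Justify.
x ∈ ℤ_17 but not a unit; v_17(x) = 3 > 0

ℤ_17 = {x ∈ ℚ_17 : v_17(x) ≥ 0} and ℤ_17^× = {x ∈ ℤ_17 : v_17(x) = 0}. Here v_17(44217) = v_17(num) − v_17(den) = 3; compare against these criteria.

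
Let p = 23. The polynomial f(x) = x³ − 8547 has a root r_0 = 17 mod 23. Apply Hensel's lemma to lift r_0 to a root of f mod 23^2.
r_1 = 178 (mod 529)

Hensel: r_{i+1} = r_i − f(r_i)/f′(r_i) mod 23^{i+2}, where f′(x) = 3x². Iterate:
  r_0 = 17 (mod 23)
  r_1 = 178 (mod 529)
Final: r = 178 with f(r) ≡ 0 mod 23^2.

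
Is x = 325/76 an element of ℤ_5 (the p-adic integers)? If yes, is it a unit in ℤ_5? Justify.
x ∈ ℤ_5 but not a unit; v_5(x) = 2 > 0

ℤ_5 = {x ∈ ℚ_5 : v_5(x) ≥ 0} and ℤ_5^× = {x ∈ ℤ_5 : v_5(x) = 0}. Here v_5(325/76) = v_5(num) − v_5(den) = 2; compare against these criteria.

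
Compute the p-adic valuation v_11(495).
v_11(495) = 1

v_11(n) is the largest exponent k such that 11^k divides n. Factor out: 495 = 11^1 · 45. (Sign doesn't affect v_p.) So v_11(495) = 1.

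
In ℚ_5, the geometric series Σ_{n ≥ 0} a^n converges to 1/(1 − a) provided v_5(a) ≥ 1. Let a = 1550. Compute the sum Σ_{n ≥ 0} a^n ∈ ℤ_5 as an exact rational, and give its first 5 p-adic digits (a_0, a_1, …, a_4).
Σ a^n = 1/(1 − a) = -1/1549;  first 5 digits = (1, 0, 2, 2, 1)

v_5(a) = 2 ≥ 1, so the series converges in ℤ_5 to 1/(1 − a) = 1/(1 − 1550) = -1/1549. Expand this rational in ℤ_5: compute digits iteratively via d_i = x_i mod 5, x_{i+1} = (x_i − d_i)/5. The first 5 digits are (1, 0, 2, 2, 1).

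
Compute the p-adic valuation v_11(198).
v_11(198) = 1

v_11(n) is the largest exponent k such that 11^k divides n. Factor out: 198 = 11^1 · 18. (Sign doesn't affect v_p.) So v_11(198) = 1.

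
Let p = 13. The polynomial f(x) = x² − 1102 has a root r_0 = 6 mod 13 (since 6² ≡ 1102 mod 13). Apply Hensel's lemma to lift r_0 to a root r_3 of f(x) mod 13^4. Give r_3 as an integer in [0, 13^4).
r_3 = 22938 (mod 28561)

Hensel's recurrence: r_{i+1} = r_i − f(r_i)·(f′(r_i))^{-1} mod 13^{i+2}, with f′(x) = 2x. Iterate:
  r_0 = 6 (mod 13)
  r_1 = 123 (mod 169)
  r_2 = 968 (mod 2197)
  r_3 = 22938 (mod 28561)
Final: r_3 = 22938, and one checks f(r_3) ≡ 0 mod 13^4.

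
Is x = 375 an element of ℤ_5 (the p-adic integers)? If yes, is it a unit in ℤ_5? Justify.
x ∈ ℤ_5 but not a unit; v_5(x) = 3 > 0

ℤ_5 = {x ∈ ℚ_5 : v_5(x) ≥ 0} and ℤ_5^× = {x ∈ ℤ_5 : v_5(x) = 0}. Here v_5(375) = v_5(num) − v_5(den) = 3; compare against these criteria.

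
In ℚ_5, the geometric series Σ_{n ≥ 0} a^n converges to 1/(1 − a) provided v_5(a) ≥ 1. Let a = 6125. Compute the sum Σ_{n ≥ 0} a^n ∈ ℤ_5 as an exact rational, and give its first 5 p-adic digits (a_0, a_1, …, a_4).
Σ a^n = 1/(1 − a) = -1/6124;  first 5 digits = (1, 0, 0, 4, 4)

v_5(a) = 3 ≥ 1, so the series converges in ℤ_5 to 1/(1 − a) = 1/(1 − 6125) = -1/6124. Expand this rational in ℤ_5: compute digits iteratively via d_i = x_i mod 5, x_{i+1} = (x_i − d_i)/5. The first 5 digits are (1, 0, 0, 4, 4).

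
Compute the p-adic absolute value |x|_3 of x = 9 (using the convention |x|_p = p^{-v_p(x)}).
|9|_3 = 1/9

Step 1 — compute v_3(x) by factoring powers of 3 out of the numerator and denominator: v_3(9) = 2. Step 2 — apply |x|_p = p^{-v_p(x)} = 3^{-2} = 1/9.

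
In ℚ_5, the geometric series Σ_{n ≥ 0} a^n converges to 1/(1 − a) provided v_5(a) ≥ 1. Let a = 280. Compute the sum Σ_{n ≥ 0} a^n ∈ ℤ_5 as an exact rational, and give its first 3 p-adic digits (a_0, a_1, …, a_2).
Σ a^n = 1/(1 − a) = -1/279;  first 3 digits = (1, 1, 2)

v_5(a) = 1 ≥ 1, so the series converges in ℤ_5 to 1/(1 − a) = 1/(1 − 280) = -1/279. Expand this rational in ℤ_5: compute digits iteratively via d_i = x_i mod 5, x_{i+1} = (x_i − d_i)/5. The first 3 digits are (1, 1, 2).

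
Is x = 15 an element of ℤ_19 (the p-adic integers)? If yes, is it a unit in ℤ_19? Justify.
x ∈ ℤ_19^× (unit); v_19(x) = 0

ℤ_19 = {x ∈ ℚ_19 : v_19(x) ≥ 0} and ℤ_19^× = {x ∈ ℤ_19 : v_19(x) = 0}. Here v_19(15) = v_19(num) − v_19(den) = 0; compare against these criteria.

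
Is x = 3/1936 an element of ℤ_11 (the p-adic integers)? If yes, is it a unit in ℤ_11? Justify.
x ∉ ℤ_11 (v_11(x) = -2 < 0)

ℤ_11 = {x ∈ ℚ_11 : v_11(x) ≥ 0} and ℤ_11^× = {x ∈ ℤ_11 : v_11(x) = 0}. Here v_11(3/1936) = v_11(num) − v_11(den) = -2; compare against these criteria.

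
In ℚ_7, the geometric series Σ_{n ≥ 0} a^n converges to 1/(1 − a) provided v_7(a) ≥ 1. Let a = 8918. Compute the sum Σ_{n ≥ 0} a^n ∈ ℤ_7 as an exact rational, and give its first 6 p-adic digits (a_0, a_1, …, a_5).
Σ a^n = 1/(1 − a) = -1/8917;  first 6 digits = (1, 0, 0, 5, 3, 0)

v_7(a) = 3 ≥ 1, so the series converges in ℤ_7 to 1/(1 − a) = 1/(1 − 8918) = -1/8917. Expand this rational in ℤ_7: compute digits iteratively via d_i = x_i mod 7, x_{i+1} = (x_i − d_i)/7. The first 6 digits are (1, 0, 0, 5, 3, 0).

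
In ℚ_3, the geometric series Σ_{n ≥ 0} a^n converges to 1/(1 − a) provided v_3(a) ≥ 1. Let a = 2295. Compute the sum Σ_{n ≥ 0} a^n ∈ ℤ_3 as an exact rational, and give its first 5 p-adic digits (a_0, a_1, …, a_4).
Σ a^n = 1/(1 − a) = -1/2294;  first 5 digits = (1, 0, 0, 1, 1)

v_3(a) = 3 ≥ 1, so the series converges in ℤ_3 to 1/(1 − a) = 1/(1 − 2295) = -1/2294. Expand this rational in ℤ_3: compute digits iteratively via d_i = x_i mod 3, x_{i+1} = (x_i − d_i)/3. The first 5 digits are (1, 0, 0, 1, 1).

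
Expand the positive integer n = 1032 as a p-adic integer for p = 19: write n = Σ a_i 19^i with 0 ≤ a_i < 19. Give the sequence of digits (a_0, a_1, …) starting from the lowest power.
(a_0, a_1, …) = (6, 16, 2)

Repeated division by 19 gives the digits low-to-high: 1032 = 6 + 16·19^1 + 2·19^2. Digit sequence: (6, 16, 2).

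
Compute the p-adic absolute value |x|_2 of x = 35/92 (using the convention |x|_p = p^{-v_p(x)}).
|35/92|_2 = 4

Step 1 — compute v_2(x) by factoring powers of 2 out of the numerator and denominator: v_2(35/92) = -2. Step 2 — apply |x|_p = p^{-v_p(x)} = 2^{2} = 4.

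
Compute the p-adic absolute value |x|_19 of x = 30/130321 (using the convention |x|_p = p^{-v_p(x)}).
|30/130321|_19 = 130321

Step 1 — compute v_19(x) by factoring powers of 19 out of the numerator and denominator: v_19(30/130321) = -4. Step 2 — apply |x|_p = p^{-v_p(x)} = 19^{4} = 130321.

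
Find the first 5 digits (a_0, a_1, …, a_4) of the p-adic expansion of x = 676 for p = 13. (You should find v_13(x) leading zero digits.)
(a_0, …, a_4) = (0, 0, 4, 0, 0)

v_13(676) = 2, so a_0 = ... = a_1 = 0. Factor out: x = 13^2 · u with u = 4 a unit in ℤ_13. Expand u iteratively via a_{v+i} = u_i mod 13, u_{i+1} = (u_i − a_{v+i})/13:
  u_0 = 4;  a_2 = 4;  u_1 = (u_0 − 4)/13 = 0
  u_1 = 0;  a_3 = 0;  u_2 = (u_1 − 0)/13 = 0
  u_2 = 0;  a_4 = 0;  u_3 = (u_2 − 0)/13 = 0
Digits: (0, 0, 4, 0, 0).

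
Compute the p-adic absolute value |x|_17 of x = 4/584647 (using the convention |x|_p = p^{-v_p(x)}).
|4/584647|_17 = 83521

Step 1 — compute v_17(x) by factoring powers of 17 out of the numerator and denominator: v_17(4/584647) = -4. Step 2 — apply |x|_p = p^{-v_p(x)} = 17^{4} = 83521.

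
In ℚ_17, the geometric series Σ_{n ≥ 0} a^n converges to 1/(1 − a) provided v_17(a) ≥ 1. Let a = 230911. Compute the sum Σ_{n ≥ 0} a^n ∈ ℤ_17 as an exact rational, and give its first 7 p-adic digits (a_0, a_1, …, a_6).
Σ a^n = 1/(1 − a) = -1/230910;  first 7 digits = (1, 0, 0, 13, 2, 0, 16)

v_17(a) = 3 ≥ 1, so the series converges in ℤ_17 to 1/(1 − a) = 1/(1 − 230911) = -1/230910. Expand this rational in ℤ_17: compute digits iteratively via d_i = x_i mod 17, x_{i+1} = (x_i − d_i)/17. The first 7 digits are (1, 0, 0, 13, 2, 0, 16).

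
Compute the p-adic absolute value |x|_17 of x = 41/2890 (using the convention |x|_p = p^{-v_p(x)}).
|41/2890|_17 = 289

Step 1 — compute v_17(x) by factoring powers of 17 out of the numerator and denominator: v_17(41/2890) = -2. Step 2 — apply |x|_p = p^{-v_p(x)} = 17^{2} = 289.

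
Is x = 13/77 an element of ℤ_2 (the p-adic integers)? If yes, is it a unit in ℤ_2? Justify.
x ∈ ℤ_2^× (unit); v_2(x) = 0

ℤ_2 = {x ∈ ℚ_2 : v_2(x) ≥ 0} and ℤ_2^× = {x ∈ ℤ_2 : v_2(x) = 0}. Here v_2(13/77) = v_2(num) − v_2(den) = 0; compare against these criteria.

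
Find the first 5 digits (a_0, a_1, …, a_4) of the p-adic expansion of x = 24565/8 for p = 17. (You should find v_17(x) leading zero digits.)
(a_0, …, a_4) = (0, 0, 0, 7, 6)

v_17(24565/8) = 3, so a_0 = ... = a_2 = 0. Factor out: x = 17^3 · u with u = 5/8 a unit in ℤ_17. Expand u iteratively via a_{v+i} = u_i mod 17, u_{i+1} = (u_i − a_{v+i})/17:
  u_0 = 5/8;  a_3 = 7;  u_1 = (u_0 − 7)/17 = -3/8
  u_1 = -3/8;  a_4 = 6;  u_2 = (u_1 − 6)/17 = -3/8
Digits: (0, 0, 0, 7, 6).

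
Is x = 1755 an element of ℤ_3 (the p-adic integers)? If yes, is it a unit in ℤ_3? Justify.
x ∈ ℤ_3 but not a unit; v_3(x) = 3 > 0

ℤ_3 = {x ∈ ℚ_3 : v_3(x) ≥ 0} and ℤ_3^× = {x ∈ ℤ_3 : v_3(x) = 0}. Here v_3(1755) = v_3(num) − v_3(den) = 3; compare against these criteria.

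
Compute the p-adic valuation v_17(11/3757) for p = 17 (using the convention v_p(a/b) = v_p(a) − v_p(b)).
v_17(11/3757) = -2

Factor powers of 17 from the numerator and denominator of the reduced fraction: 11 = 17^0 · 11 and 3757 = 17^2 · 13. Apply v_p(a/b) = v_p(a) − v_p(b): v_17(11/3757) = 0 − 2 = -2.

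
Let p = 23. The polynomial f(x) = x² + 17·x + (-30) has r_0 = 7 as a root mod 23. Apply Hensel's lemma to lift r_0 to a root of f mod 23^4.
r_3 = 204845 (mod 279841)

Hensel: r_{i+1} = r_i − f(r_i)·(f′(r_i))^{-1} mod 23^{i+2}, f′(x) = 2x + 17. Iterate:
  r_0 = 7 (mod 23)
  r_1 = 122 (mod 529)
  r_2 = 10173 (mod 12167)
  r_3 = 204845 (mod 279841)
Final: r = 204845 satisfies f(r) ≡ 0 mod 23^4.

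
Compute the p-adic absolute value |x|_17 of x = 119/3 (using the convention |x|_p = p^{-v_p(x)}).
|119/3|_17 = 1/17

Step 1 — compute v_17(x) by factoring powers of 17 out of the numerator and denominator: v_17(119/3) = 1. Step 2 — apply |x|_p = p^{-v_p(x)} = 17^{-1} = 1/17.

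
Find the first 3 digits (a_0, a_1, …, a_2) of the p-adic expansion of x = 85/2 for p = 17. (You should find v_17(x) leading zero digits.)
(a_0, …, a_2) = (0, 11, 8)

v_17(85/2) = 1, so a_0 = ... = a_0 = 0. Factor out: x = 17^1 · u with u = 5/2 a unit in ℤ_17. Expand u iteratively via a_{v+i} = u_i mod 17, u_{i+1} = (u_i − a_{v+i})/17:
  u_0 = 5/2;  a_1 = 11;  u_1 = (u_0 − 11)/17 = -1/2
  u_1 = -1/2;  a_2 = 8;  u_2 = (u_1 − 8)/17 = -1/2
Digits: (0, 11, 8).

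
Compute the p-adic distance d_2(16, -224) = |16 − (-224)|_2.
d_2(16, -224) = 1/16

Step 1 — x − y = 16 − (-224) = 240. Step 2 — v_2(240) = 4 (factor: 240 = (2^4 · 15); the sign does not affect v_p). Step 3 — |x − y|_2 = 2^{-4} = 1/16.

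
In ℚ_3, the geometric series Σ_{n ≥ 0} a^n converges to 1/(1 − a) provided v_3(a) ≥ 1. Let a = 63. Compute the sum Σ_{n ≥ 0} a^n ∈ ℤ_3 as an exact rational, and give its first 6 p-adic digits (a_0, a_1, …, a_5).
Σ a^n = 1/(1 − a) = -1/62;  first 6 digits = (1, 0, 1, 2, 1, 1)

v_3(a) = 2 ≥ 1, so the series converges in ℤ_3 to 1/(1 − a) = 1/(1 − 63) = -1/62. Expand this rational in ℤ_3: compute digits iteratively via d_i = x_i mod 3, x_{i+1} = (x_i − d_i)/3. The first 6 digits are (1, 0, 1, 2, 1, 1).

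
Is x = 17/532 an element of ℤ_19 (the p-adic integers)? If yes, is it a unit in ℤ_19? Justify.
x ∉ ℤ_19 (v_19(x) = -1 < 0)

ℤ_19 = {x ∈ ℚ_19 : v_19(x) ≥ 0} and ℤ_19^× = {x ∈ ℤ_19 : v_19(x) = 0}. Here v_19(17/532) = v_19(num) − v_19(den) = -1; compare against these criteria.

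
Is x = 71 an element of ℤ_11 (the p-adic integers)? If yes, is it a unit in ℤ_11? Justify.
x ∈ ℤ_11^× (unit); v_11(x) = 0

ℤ_11 = {x ∈ ℚ_11 : v_11(x) ≥ 0} and ℤ_11^× = {x ∈ ℤ_11 : v_11(x) = 0}. Here v_11(71) = v_11(num) − v_11(den) = 0; compare against these criteria.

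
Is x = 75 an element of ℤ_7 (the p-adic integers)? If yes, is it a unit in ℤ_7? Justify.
x ∈ ℤ_7^× (unit); v_7(x) = 0

ℤ_7 = {x ∈ ℚ_7 : v_7(x) ≥ 0} and ℤ_7^× = {x ∈ ℤ_7 : v_7(x) = 0}. Here v_7(75) = v_7(num) − v_7(den) = 0; compare against these criteria.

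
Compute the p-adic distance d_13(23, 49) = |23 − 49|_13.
d_13(23, 49) = 1/13

Step 1 — x − y = 23 − 49 = -26. Step 2 — v_13(-26) = 1 (factor: -26 = −(13^1 · 2); the sign does not affect v_p). Step 3 — |x − y|_13 = 13^{-1} = 1/13.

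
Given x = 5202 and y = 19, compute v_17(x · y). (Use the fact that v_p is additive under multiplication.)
v_17(98838) = 2

v_p(x) = 2 (factor: 5202 = 17^2 · 18); v_p(y) = 0 (factor: 19 = 17^0 · 19). Additivity: v_p(xy) = v_p(x) + v_p(y) = 2 + 0 = 2. (Direct check: xy = 98838 = 17^2 · (342).)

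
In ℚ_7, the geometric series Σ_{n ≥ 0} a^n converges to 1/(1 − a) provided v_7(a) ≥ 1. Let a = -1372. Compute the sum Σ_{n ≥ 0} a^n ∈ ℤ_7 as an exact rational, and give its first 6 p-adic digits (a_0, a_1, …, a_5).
Σ a^n = 1/(1 − a) = 1/1373;  first 6 digits = (1, 0, 0, 3, 6, 6)

v_7(a) = 3 ≥ 1, so the series converges in ℤ_7 to 1/(1 − a) = 1/(1 − (-1372)) = 1/1373. Expand this rational in ℤ_7: compute digits iteratively via d_i = x_i mod 7, x_{i+1} = (x_i − d_i)/7. The first 6 digits are (1, 0, 0, 3, 6, 6).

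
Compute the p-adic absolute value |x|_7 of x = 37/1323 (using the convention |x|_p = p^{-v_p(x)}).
|37/1323|_7 = 49

Step 1 — compute v_7(x) by factoring powers of 7 out of the numerator and denominator: v_7(37/1323) = -2. Step 2 — apply |x|_p = p^{-v_p(x)} = 7^{2} = 49.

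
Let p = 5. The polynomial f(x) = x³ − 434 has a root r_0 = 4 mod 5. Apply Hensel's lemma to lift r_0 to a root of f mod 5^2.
r_1 = 19 (mod 25)

Hensel: r_{i+1} = r_i − f(r_i)/f′(r_i) mod 5^{i+2}, where f′(x) = 3x². Iterate:
  r_0 = 4 (mod 5)
  r_1 = 19 (mod 25)
Final: r = 19 with f(r) ≡ 0 mod 5^2.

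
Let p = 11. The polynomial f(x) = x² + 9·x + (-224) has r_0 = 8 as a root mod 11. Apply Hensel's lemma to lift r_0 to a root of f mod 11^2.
r_1 = 118 (mod 121)

Hensel: r_{i+1} = r_i − f(r_i)·(f′(r_i))^{-1} mod 11^{i+2}, f′(x) = 2x + 9. Iterate:
  r_0 = 8 (mod 11)
  r_1 = 118 (mod 121)
Final: r = 118 satisfies f(r) ≡ 0 mod 11^2.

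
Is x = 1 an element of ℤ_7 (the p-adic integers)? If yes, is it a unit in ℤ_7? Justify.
x ∈ ℤ_7^× (unit); v_7(x) = 0

ℤ_7 = {x ∈ ℚ_7 : v_7(x) ≥ 0} and ℤ_7^× = {x ∈ ℤ_7 : v_7(x) = 0}. Here v_7(1) = v_7(num) − v_7(den) = 0; compare against these criteria.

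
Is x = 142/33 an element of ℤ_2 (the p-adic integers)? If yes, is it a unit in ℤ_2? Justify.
x ∈ ℤ_2 but not a unit; v_2(x) = 1 > 0

ℤ_2 = {x ∈ ℚ_2 : v_2(x) ≥ 0} and ℤ_2^× = {x ∈ ℤ_2 : v_2(x) = 0}. Here v_2(142/33) = v_2(num) − v_2(den) = 1; compare against these criteria.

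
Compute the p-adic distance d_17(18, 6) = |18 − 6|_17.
d_17(18, 6) = 1

Step 1 — x − y = 18 − 6 = 12. Step 2 — v_17(12) = 0 (factor: 12 = (17^0 · 12); the sign does not affect v_p). Step 3 — |x − y|_17 = 17^{0} = 1.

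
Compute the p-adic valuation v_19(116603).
v_19(116603) = 3

v_19(n) is the largest exponent k such that 19^k divides n. Factor out: 116603 = 19^3 · 17. (Sign doesn't affect v_p.) So v_19(116603) = 3.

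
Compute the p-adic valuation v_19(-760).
v_19(-760) = 1

v_19(n) is the largest exponent k such that 19^k divides n. Factor out: -760 = -19^1 · 40. (Sign doesn't affect v_p.) So v_19(-760) = 1.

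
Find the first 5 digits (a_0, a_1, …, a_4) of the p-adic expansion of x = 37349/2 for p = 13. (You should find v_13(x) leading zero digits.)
(a_0, …, a_4) = (0, 0, 0, 2, 7)

v_13(37349/2) = 3, so a_0 = ... = a_2 = 0. Factor out: x = 13^3 · u with u = 17/2 a unit in ℤ_13. Expand u iteratively via a_{v+i} = u_i mod 13, u_{i+1} = (u_i − a_{v+i})/13:
  u_0 = 17/2;  a_3 = 2;  u_1 = (u_0 − 2)/13 = 1/2
  u_1 = 1/2;  a_4 = 7;  u_2 = (u_1 − 7)/13 = -1/2
Digits: (0, 0, 0, 2, 7).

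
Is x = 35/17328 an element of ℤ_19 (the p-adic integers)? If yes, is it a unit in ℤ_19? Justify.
x ∉ ℤ_19 (v_19(x) = -2 < 0)

ℤ_19 = {x ∈ ℚ_19 : v_19(x) ≥ 0} and ℤ_19^× = {x ∈ ℤ_19 : v_19(x) = 0}. Here v_19(35/17328) = v_19(num) − v_19(den) = -2; compare against these criteria.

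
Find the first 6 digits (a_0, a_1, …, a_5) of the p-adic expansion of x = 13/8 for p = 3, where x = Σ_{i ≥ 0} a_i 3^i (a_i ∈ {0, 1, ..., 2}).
(a_0, …, a_5) = (2, 1, 0, 1, 0, 1)

v_3(13/8) = 0 (numerator and denominator both coprime to 3), so x ∈ ℤ_3^×. Compute digits iteratively via a_i = x_i mod 3, x_{i+1} = (x_i − a_i)/3, with x_0 = x:
  x_0 = 13/8;  a_0 = 2;  x_1 = (x_0 − 2)/3 = -1/8
  x_1 = -1/8;  a_1 = 1;  x_2 = (x_1 − 1)/3 = -3/8
  x_2 = -3/8;  a_2 = 0;  x_3 = (x_2 − 0)/3 = -1/8
  x_3 = -1/8;  a_3 = 1;  x_4 = (x_3 − 1)/3 = -3/8
  x_4 = -3/8;  a_4 = 0;  x_5 = (x_4 − 0)/3 = -1/8
  x_5 = -1/8;  a_5 = 1;  x_6 = (x_5 − 1)/3 = -3/8
Digits: (2, 1, 0, 1, 0, 1).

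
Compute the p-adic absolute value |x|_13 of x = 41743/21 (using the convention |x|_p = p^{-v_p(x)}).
|41743/21|_13 = 1/2197

Step 1 — compute v_13(x) by factoring powers of 13 out of the numerator and denominator: v_13(41743/21) = 3. Step 2 — apply |x|_p = p^{-v_p(x)} = 13^{-3} = 1/2197.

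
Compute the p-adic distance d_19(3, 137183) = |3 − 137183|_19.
d_19(3, 137183) = 1/6859

Step 1 — x − y = 3 − 137183 = -137180. Step 2 — v_19(-137180) = 3 (factor: -137180 = −(19^3 · 20); the sign does not affect v_p). Step 3 — |x − y|_19 = 19^{-3} = 1/6859.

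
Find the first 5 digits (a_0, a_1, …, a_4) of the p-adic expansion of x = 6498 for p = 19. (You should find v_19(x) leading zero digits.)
(a_0, …, a_4) = (0, 0, 18, 0, 0)

v_19(6498) = 2, so a_0 = ... = a_1 = 0. Factor out: x = 19^2 · u with u = 18 a unit in ℤ_19. Expand u iteratively via a_{v+i} = u_i mod 19, u_{i+1} = (u_i − a_{v+i})/19:
  u_0 = 18;  a_2 = 18;  u_1 = (u_0 − 18)/19 = 0
  u_1 = 0;  a_3 = 0;  u_2 = (u_1 − 0)/19 = 0
  u_2 = 0;  a_4 = 0;  u_3 = (u_2 − 0)/19 = 0
Digits: (0, 0, 18, 0, 0).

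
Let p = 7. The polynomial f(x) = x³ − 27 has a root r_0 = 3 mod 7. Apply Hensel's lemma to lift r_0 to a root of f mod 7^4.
r_3 = 3 (mod 2401)

Hensel: r_{i+1} = r_i − f(r_i)/f′(r_i) mod 7^{i+2}, where f′(x) = 3x². Iterate:
  r_0 = 3 (mod 7)
  r_1 = 3 (mod 49)
  r_2 = 3 (mod 343)
  r_3 = 3 (mod 2401)
Final: r = 3 with f(r) ≡ 0 mod 7^4.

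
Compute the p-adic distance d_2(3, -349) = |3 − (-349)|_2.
d_2(3, -349) = 1/32

Step 1 — x − y = 3 − (-349) = 352. Step 2 — v_2(352) = 5 (factor: 352 = (2^5 · 11); the sign does not affect v_p). Step 3 — |x − y|_2 = 2^{-5} = 1/32.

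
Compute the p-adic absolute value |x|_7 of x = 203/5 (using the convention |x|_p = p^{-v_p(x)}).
|203/5|_7 = 1/7

Step 1 — compute v_7(x) by factoring powers of 7 out of the numerator and denominator: v_7(203/5) = 1. Step 2 — apply |x|_p = p^{-v_p(x)} = 7^{-1} = 1/7.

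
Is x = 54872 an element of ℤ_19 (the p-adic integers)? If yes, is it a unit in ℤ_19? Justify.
x ∈ ℤ_19 but not a unit; v_19(x) = 3 > 0

ℤ_19 = {x ∈ ℚ_19 : v_19(x) ≥ 0} and ℤ_19^× = {x ∈ ℤ_19 : v_19(x) = 0}. Here v_19(54872) = v_19(num) − v_19(den) = 3; compare against these criteria.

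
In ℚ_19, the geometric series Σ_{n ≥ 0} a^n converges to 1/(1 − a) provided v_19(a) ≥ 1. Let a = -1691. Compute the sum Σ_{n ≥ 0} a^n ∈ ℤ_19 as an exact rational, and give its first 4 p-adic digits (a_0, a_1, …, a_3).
Σ a^n = 1/(1 − a) = 1/1692;  first 4 digits = (1, 6, 12, 5)

v_19(a) = 1 ≥ 1, so the series converges in ℤ_19 to 1/(1 − a) = 1/(1 − (-1691)) = 1/1692. Expand this rational in ℤ_19: compute digits iteratively via d_i = x_i mod 19, x_{i+1} = (x_i − d_i)/19. The first 4 digits are (1, 6, 12, 5).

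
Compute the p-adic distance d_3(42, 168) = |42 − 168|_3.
d_3(42, 168) = 1/9

Step 1 — x − y = 42 − 168 = -126. Step 2 — v_3(-126) = 2 (factor: -126 = −(3^2 · 14); the sign does not affect v_p). Step 3 — |x − y|_3 = 3^{-2} = 1/9.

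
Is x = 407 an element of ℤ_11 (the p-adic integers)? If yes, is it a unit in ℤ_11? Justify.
x ∈ ℤ_11 but not a unit; v_11(x) = 1 > 0

ℤ_11 = {x ∈ ℚ_11 : v_11(x) ≥ 0} and ℤ_11^× = {x ∈ ℤ_11 : v_11(x) = 0}. Here v_11(407) = v_11(num) − v_11(den) = 1; compare against these criteria.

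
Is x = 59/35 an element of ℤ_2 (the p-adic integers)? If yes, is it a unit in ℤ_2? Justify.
x ∈ ℤ_2^× (unit); v_2(x) = 0

ℤ_2 = {x ∈ ℚ_2 : v_2(x) ≥ 0} and ℤ_2^× = {x ∈ ℤ_2 : v_2(x) = 0}. Here v_2(59/35) = v_2(num) − v_2(den) = 0; compare against these criteria.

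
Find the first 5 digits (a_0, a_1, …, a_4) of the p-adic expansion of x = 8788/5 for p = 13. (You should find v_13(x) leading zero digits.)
(a_0, …, a_4) = (0, 0, 0, 6, 10)

v_13(8788/5) = 3, so a_0 = ... = a_2 = 0. Factor out: x = 13^3 · u with u = 4/5 a unit in ℤ_13. Expand u iteratively via a_{v+i} = u_i mod 13, u_{i+1} = (u_i − a_{v+i})/13:
  u_0 = 4/5;  a_3 = 6;  u_1 = (u_0 − 6)/13 = -2/5
  u_1 = -2/5;  a_4 = 10;  u_2 = (u_1 − 10)/13 = -4/5
Digits: (0, 0, 0, 6, 10).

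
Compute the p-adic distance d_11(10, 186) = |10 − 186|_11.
d_11(10, 186) = 1/11

Step 1 — x − y = 10 − 186 = -176. Step 2 — v_11(-176) = 1 (factor: -176 = −(11^1 · 16); the sign does not affect v_p). Step 3 — |x − y|_11 = 11^{-1} = 1/11.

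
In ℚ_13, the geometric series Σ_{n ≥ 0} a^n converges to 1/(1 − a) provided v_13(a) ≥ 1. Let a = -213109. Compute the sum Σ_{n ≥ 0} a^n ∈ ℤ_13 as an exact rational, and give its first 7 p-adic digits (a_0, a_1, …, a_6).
Σ a^n = 1/(1 − a) = 1/213110;  first 7 digits = (1, 0, 0, 7, 5, 12, 9)

v_13(a) = 3 ≥ 1, so the series converges in ℤ_13 to 1/(1 − a) = 1/(1 − (-213109)) = 1/213110. Expand this rational in ℤ_13: compute digits iteratively via d_i = x_i mod 13, x_{i+1} = (x_i − d_i)/13. The first 7 digits are (1, 0, 0, 7, 5, 12, 9).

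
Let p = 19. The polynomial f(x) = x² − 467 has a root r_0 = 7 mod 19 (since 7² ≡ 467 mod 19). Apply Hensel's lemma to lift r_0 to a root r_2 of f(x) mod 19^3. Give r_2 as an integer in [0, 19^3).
r_2 = 1223 (mod 6859)

Hensel's recurrence: r_{i+1} = r_i − f(r_i)·(f′(r_i))^{-1} mod 19^{i+2}, with f′(x) = 2x. Iterate:
  r_0 = 7 (mod 19)
  r_1 = 140 (mod 361)
  r_2 = 1223 (mod 6859)
Final: r_2 = 1223, and one checks f(r_2) ≡ 0 mod 19^3.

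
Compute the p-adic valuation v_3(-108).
v_3(-108) = 3

v_3(n) is the largest exponent k such that 3^k divides n. Factor out: -108 = -3^3 · 4. (Sign doesn't affect v_p.) So v_3(-108) = 3.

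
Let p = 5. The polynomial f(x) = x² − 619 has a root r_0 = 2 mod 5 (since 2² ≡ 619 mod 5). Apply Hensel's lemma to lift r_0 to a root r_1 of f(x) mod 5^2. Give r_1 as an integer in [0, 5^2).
r_1 = 12 (mod 25)

Hensel's recurrence: r_{i+1} = r_i − f(r_i)·(f′(r_i))^{-1} mod 5^{i+2}, with f′(x) = 2x. Iterate:
  r_0 = 2 (mod 5)
  r_1 = 12 (mod 25)
Final: r_1 = 12, and one checks f(r_1) ≡ 0 mod 5^2.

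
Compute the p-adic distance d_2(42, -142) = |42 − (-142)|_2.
d_2(42, -142) = 1/8

Step 1 — x − y = 42 − (-142) = 184. Step 2 — v_2(184) = 3 (factor: 184 = (2^3 · 23); the sign does not affect v_p). Step 3 — |x − y|_2 = 2^{-3} = 1/8.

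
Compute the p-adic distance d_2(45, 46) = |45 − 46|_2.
d_2(45, 46) = 1

Step 1 — x − y = 45 − 46 = -1. Step 2 — v_2(-1) = 0 (factor: -1 = −(2^0 · 1); the sign does not affect v_p). Step 3 — |x − y|_2 = 2^{0} = 1.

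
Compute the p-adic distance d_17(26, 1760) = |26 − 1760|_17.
d_17(26, 1760) = 1/289

Step 1 — x − y = 26 − 1760 = -1734. Step 2 — v_17(-1734) = 2 (factor: -1734 = −(17^2 · 6); the sign does not affect v_p). Step 3 — |x − y|_17 = 17^{-2} = 1/289.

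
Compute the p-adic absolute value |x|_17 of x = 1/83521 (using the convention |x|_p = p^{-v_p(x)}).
|1/83521|_17 = 83521

Step 1 — compute v_17(x) by factoring powers of 17 out of the numerator and denominator: v_17(1/83521) = -4. Step 2 — apply |x|_p = p^{-v_p(x)} = 17^{4} = 83521.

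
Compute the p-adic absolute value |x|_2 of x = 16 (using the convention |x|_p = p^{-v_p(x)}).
|16|_2 = 1/16

Step 1 — compute v_2(x) by factoring powers of 2 out of the numerator and denominator: v_2(16) = 4. Step 2 — apply |x|_p = p^{-v_p(x)} = 2^{-4} = 1/16.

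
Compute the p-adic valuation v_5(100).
v_5(100) = 2

v_5(n) is the largest exponent k such that 5^k divides n. Factor out: 100 = 5^2 · 4. (Sign doesn't affect v_p.) So v_5(100) = 2.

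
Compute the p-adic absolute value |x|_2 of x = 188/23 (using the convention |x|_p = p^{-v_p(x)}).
|188/23|_2 = 1/4

Step 1 — compute v_2(x) by factoring powers of 2 out of the numerator and denominator: v_2(188/23) = 2. Step 2 — apply |x|_p = p^{-v_p(x)} = 2^{-2} = 1/4.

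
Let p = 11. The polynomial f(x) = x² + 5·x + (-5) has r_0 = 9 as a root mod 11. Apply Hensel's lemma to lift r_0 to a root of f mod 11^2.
r_1 = 9 (mod 121)

Hensel: r_{i+1} = r_i − f(r_i)·(f′(r_i))^{-1} mod 11^{i+2}, f′(x) = 2x + 5. Iterate:
  r_0 = 9 (mod 11)
  r_1 = 9 (mod 121)
Final: r = 9 satisfies f(r) ≡ 0 mod 11^2.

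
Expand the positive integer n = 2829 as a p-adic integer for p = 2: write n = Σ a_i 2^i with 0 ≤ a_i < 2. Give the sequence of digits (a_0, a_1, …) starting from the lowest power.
(a_0, a_1, …) = (1, 0, 1, 1, 0, 0, 0, 0, 1, 1, 0, 1)

Repeated division by 2 gives the digits low-to-high: 2829 = 1 + 1·2^2 + 1·2^3 + 1·2^8 + 1·2^9 + 1·2^11. Digit sequence: (1, 0, 1, 1, 0, 0, 0, 0, 1, 1, 0, 1).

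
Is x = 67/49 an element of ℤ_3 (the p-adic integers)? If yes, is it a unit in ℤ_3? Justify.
x ∈ ℤ_3^× (unit); v_3(x) = 0

ℤ_3 = {x ∈ ℚ_3 : v_3(x) ≥ 0} and ℤ_3^× = {x ∈ ℤ_3 : v_3(x) = 0}. Here v_3(67/49) = v_3(num) − v_3(den) = 0; compare against these criteria.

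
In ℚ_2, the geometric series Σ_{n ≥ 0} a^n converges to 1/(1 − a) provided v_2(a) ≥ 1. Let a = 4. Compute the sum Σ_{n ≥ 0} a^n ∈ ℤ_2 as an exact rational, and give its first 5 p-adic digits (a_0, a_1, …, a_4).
Σ a^n = 1/(1 − a) = -1/3;  first 5 digits = (1, 0, 1, 0, 1)

v_2(a) = 2 ≥ 1, so the series converges in ℤ_2 to 1/(1 − a) = 1/(1 − 4) = -1/3. Expand this rational in ℤ_2: compute digits iteratively via d_i = x_i mod 2, x_{i+1} = (x_i − d_i)/2. The first 5 digits are (1, 0, 1, 0, 1).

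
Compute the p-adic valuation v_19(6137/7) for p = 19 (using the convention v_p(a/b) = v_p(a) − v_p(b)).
v_19(6137/7) = 2

Factor powers of 19 from the numerator and denominator of the reduced fraction: 6137 = 19^2 · 17 and 7 = 19^0 · 7. Apply v_p(a/b) = v_p(a) − v_p(b): v_19(6137/7) = 2 − 0 = 2.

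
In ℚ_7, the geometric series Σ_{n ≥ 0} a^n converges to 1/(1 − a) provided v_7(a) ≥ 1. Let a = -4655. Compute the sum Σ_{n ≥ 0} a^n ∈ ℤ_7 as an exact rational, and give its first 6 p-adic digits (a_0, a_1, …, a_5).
Σ a^n = 1/(1 − a) = 1/4656;  first 6 digits = (1, 0, 3, 0, 0, 1)

v_7(a) = 2 ≥ 1, so the series converges in ℤ_7 to 1/(1 − a) = 1/(1 − (-4655)) = 1/4656. Expand this rational in ℤ_7: compute digits iteratively via d_i = x_i mod 7, x_{i+1} = (x_i − d_i)/7. The first 6 digits are (1, 0, 3, 0, 0, 1).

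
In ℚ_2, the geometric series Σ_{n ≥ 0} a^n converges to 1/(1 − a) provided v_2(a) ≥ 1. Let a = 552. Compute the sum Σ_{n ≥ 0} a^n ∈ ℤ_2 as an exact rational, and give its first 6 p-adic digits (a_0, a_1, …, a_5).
Σ a^n = 1/(1 − a) = -1/551;  first 6 digits = (1, 0, 0, 1, 0, 1)

v_2(a) = 3 ≥ 1, so the series converges in ℤ_2 to 1/(1 − a) = 1/(1 − 552) = -1/551. Expand this rational in ℤ_2: compute digits iteratively via d_i = x_i mod 2, x_{i+1} = (x_i − d_i)/2. The first 6 digits are (1, 0, 0, 1, 0, 1).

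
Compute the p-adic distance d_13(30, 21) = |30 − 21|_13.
d_13(30, 21) = 1

Step 1 — x − y = 30 − 21 = 9. Step 2 — v_13(9) = 0 (factor: 9 = (13^0 · 9); the sign does not affect v_p). Step 3 — |x − y|_13 = 13^{0} = 1.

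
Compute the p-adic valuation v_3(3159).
v_3(3159) = 5

v_3(n) is the largest exponent k such that 3^k divides n. Factor out: 3159 = 3^5 · 13. (Sign doesn't affect v_p.) So v_3(3159) = 5.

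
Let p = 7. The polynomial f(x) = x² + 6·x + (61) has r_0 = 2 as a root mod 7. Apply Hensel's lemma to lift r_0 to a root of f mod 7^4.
r_3 = 401 (mod 2401)

Hensel: r_{i+1} = r_i − f(r_i)·(f′(r_i))^{-1} mod 7^{i+2}, f′(x) = 2x + 6. Iterate:
  r_0 = 2 (mod 7)
  r_1 = 9 (mod 49)
  r_2 = 58 (mod 343)
  r_3 = 401 (mod 2401)
Final: r = 401 satisfies f(r) ≡ 0 mod 7^4.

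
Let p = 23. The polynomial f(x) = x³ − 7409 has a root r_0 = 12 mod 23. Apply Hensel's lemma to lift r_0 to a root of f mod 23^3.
r_2 = 5118 (mod 12167)

Hensel: r_{i+1} = r_i − f(r_i)/f′(r_i) mod 23^{i+2}, where f′(x) = 3x². Iterate:
  r_0 = 12 (mod 23)
  r_1 = 357 (mod 529)
  r_2 = 5118 (mod 12167)
Final: r = 5118 with f(r) ≡ 0 mod 23^3.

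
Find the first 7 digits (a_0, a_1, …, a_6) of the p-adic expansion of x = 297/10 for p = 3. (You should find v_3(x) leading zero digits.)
(a_0, …, a_6) = (0, 0, 0, 2, 0, 2, 2)

v_3(297/10) = 3, so a_0 = ... = a_2 = 0. Factor out: x = 3^3 · u with u = 11/10 a unit in ℤ_3. Expand u iteratively via a_{v+i} = u_i mod 3, u_{i+1} = (u_i − a_{v+i})/3:
  u_0 = 11/10;  a_3 = 2;  u_1 = (u_0 − 2)/3 = -3/10
  u_1 = -3/10;  a_4 = 0;  u_2 = (u_1 − 0)/3 = -1/10
  u_2 = -1/10;  a_5 = 2;  u_3 = (u_2 − 2)/3 = -7/10
  u_3 = -7/10;  a_6 = 2;  u_4 = (u_3 − 2)/3 = -9/10
Digits: (0, 0, 0, 2, 0, 2, 2).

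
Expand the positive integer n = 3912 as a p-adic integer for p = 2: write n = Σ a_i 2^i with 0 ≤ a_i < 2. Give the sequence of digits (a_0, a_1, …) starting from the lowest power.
(a_0, a_1, …) = (0, 0, 0, 1, 0, 0, 1, 0, 1, 1, 1, 1)

Repeated division by 2 gives the digits low-to-high: 3912 = 1·2^3 + 1·2^6 + 1·2^8 + 1·2^9 + 1·2^10 + 1·2^11. Digit sequence: (0, 0, 0, 1, 0, 0, 1, 0, 1, 1, 1, 1).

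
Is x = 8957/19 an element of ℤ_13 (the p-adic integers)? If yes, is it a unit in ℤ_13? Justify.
x ∈ ℤ_13 but not a unit; v_13(x) = 2 > 0

ℤ_13 = {x ∈ ℚ_13 : v_13(x) ≥ 0} and ℤ_13^× = {x ∈ ℤ_13 : v_13(x) = 0}. Here v_13(8957/19) = v_13(num) − v_13(den) = 2; compare against these criteria.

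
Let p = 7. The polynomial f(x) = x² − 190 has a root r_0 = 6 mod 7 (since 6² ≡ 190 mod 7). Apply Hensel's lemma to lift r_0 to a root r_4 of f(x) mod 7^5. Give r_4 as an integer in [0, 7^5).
r_4 = 13845 (mod 16807)

Hensel's recurrence: r_{i+1} = r_i − f(r_i)·(f′(r_i))^{-1} mod 7^{i+2}, with f′(x) = 2x. Iterate:
  r_0 = 6 (mod 7)
  r_1 = 27 (mod 49)
  r_2 = 125 (mod 343)
  r_3 = 1840 (mod 2401)
  r_4 = 13845 (mod 16807)
Final: r_4 = 13845, and one checks f(r_4) ≡ 0 mod 7^5.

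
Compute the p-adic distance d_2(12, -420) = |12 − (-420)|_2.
d_2(12, -420) = 1/16

Step 1 — x − y = 12 − (-420) = 432. Step 2 — v_2(432) = 4 (factor: 432 = (2^4 · 27); the sign does not affect v_p). Step 3 — |x − y|_2 = 2^{-4} = 1/16.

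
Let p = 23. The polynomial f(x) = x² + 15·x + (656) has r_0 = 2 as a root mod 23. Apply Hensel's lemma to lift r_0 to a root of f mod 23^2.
r_1 = 439 (mod 529)

Hensel: r_{i+1} = r_i − f(r_i)·(f′(r_i))^{-1} mod 23^{i+2}, f′(x) = 2x + 15. Iterate:
  r_0 = 2 (mod 23)
  r_1 = 439 (mod 529)
Final: r = 439 satisfies f(r) ≡ 0 mod 23^2.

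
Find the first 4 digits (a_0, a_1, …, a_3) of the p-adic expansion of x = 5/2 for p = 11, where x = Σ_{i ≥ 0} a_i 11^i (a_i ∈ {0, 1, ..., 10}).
(a_0, …, a_3) = (8, 5, 5, 5)

v_11(5/2) = 0 (numerator and denominator both coprime to 11), so x ∈ ℤ_11^×. Compute digits iteratively via a_i = x_i mod 11, x_{i+1} = (x_i − a_i)/11, with x_0 = x:
  x_0 = 5/2;  a_0 = 8;  x_1 = (x_0 − 8)/11 = -1/2
  x_1 = -1/2;  a_1 = 5;  x_2 = (x_1 − 5)/11 = -1/2
  x_2 = -1/2;  a_2 = 5;  x_3 = (x_2 − 5)/11 = -1/2
  x_3 = -1/2;  a_3 = 5;  x_4 = (x_3 − 5)/11 = -1/2
Digits: (8, 5, 5, 5).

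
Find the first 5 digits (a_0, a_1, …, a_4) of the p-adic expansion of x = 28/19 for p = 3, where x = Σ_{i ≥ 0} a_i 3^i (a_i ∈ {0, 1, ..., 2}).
(a_0, …, a_4) = (1, 0, 1, 0, 1)

v_3(28/19) = 0 (numerator and denominator both coprime to 3), so x ∈ ℤ_3^×. Compute digits iteratively via a_i = x_i mod 3, x_{i+1} = (x_i − a_i)/3, with x_0 = x:
  x_0 = 28/19;  a_0 = 1;  x_1 = (x_0 − 1)/3 = 3/19
  x_1 = 3/19;  a_1 = 0;  x_2 = (x_1 − 0)/3 = 1/19
  x_2 = 1/19;  a_2 = 1;  x_3 = (x_2 − 1)/3 = -6/19
  x_3 = -6/19;  a_3 = 0;  x_4 = (x_3 − 0)/3 = -2/19
  x_4 = -2/19;  a_4 = 1;  x_5 = (x_4 − 1)/3 = -7/19
Digits: (1, 0, 1, 0, 1).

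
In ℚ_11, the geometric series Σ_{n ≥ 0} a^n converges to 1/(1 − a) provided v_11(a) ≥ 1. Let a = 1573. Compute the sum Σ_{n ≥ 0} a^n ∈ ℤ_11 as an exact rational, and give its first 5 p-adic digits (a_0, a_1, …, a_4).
Σ a^n = 1/(1 − a) = -1/1572;  first 5 digits = (1, 0, 2, 1, 4)

v_11(a) = 2 ≥ 1, so the series converges in ℤ_11 to 1/(1 − a) = 1/(1 − 1573) = -1/1572. Expand this rational in ℤ_11: compute digits iteratively via d_i = x_i mod 11, x_{i+1} = (x_i − d_i)/11. The first 5 digits are (1, 0, 2, 1, 4).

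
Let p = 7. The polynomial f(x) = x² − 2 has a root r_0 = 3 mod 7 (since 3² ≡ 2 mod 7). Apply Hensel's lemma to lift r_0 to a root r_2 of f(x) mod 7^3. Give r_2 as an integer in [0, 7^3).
r_2 = 108 (mod 343)

Hensel's recurrence: r_{i+1} = r_i − f(r_i)·(f′(r_i))^{-1} mod 7^{i+2}, with f′(x) = 2x. Iterate:
  r_0 = 3 (mod 7)
  r_1 = 10 (mod 49)
  r_2 = 108 (mod 343)
Final: r_2 = 108, and one checks f(r_2) ≡ 0 mod 7^3.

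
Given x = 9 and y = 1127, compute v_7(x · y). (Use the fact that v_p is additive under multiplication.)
v_7(10143) = 2

v_p(x) = 0 (factor: 9 = 7^0 · 9); v_p(y) = 2 (factor: 1127 = 7^2 · 23). Additivity: v_p(xy) = v_p(x) + v_p(y) = 0 + 2 = 2. (Direct check: xy = 10143 = 7^2 · (207).)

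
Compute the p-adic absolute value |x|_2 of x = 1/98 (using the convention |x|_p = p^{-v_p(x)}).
|1/98|_2 = 2

Step 1 — compute v_2(x) by factoring powers of 2 out of the numerator and denominator: v_2(1/98) = -1. Step 2 — apply |x|_p = p^{-v_p(x)} = 2^{1} = 2.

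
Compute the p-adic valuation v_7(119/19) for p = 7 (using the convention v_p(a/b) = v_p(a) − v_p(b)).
v_7(119/19) = 1

Factor powers of 7 from the numerator and denominator of the reduced fraction: 119 = 7^1 · 17 and 19 = 7^0 · 19. Apply v_p(a/b) = v_p(a) − v_p(b): v_7(119/19) = 1 − 0 = 1.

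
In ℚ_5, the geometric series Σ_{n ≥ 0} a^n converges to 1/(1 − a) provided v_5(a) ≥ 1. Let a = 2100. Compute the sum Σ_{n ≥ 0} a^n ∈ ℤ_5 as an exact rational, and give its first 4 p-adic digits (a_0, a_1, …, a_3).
Σ a^n = 1/(1 − a) = -1/2099;  first 4 digits = (1, 0, 4, 1)

v_5(a) = 2 ≥ 1, so the series converges in ℤ_5 to 1/(1 − a) = 1/(1 − 2100) = -1/2099. Expand this rational in ℤ_5: compute digits iteratively via d_i = x_i mod 5, x_{i+1} = (x_i − d_i)/5. The first 4 digits are (1, 0, 4, 1).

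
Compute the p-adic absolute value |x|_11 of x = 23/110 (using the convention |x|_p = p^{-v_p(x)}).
|23/110|_11 = 11

Step 1 — compute v_11(x) by factoring powers of 11 out of the numerator and denominator: v_11(23/110) = -1. Step 2 — apply |x|_p = p^{-v_p(x)} = 11^{1} = 11.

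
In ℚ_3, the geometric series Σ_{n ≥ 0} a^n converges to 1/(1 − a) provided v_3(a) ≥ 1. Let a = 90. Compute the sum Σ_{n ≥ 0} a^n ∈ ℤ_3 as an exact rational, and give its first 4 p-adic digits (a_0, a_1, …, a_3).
Σ a^n = 1/(1 − a) = -1/89;  first 4 digits = (1, 0, 1, 0)

v_3(a) = 2 ≥ 1, so the series converges in ℤ_3 to 1/(1 − a) = 1/(1 − 90) = -1/89. Expand this rational in ℤ_3: compute digits iteratively via d_i = x_i mod 3, x_{i+1} = (x_i − d_i)/3. The first 4 digits are (1, 0, 1, 0).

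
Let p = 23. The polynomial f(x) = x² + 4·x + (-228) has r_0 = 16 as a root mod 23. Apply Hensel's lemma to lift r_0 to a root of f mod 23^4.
r_3 = 268334 (mod 279841)

Hensel: r_{i+1} = r_i − f(r_i)·(f′(r_i))^{-1} mod 23^{i+2}, f′(x) = 2x + 4. Iterate:
  r_0 = 16 (mod 23)
  r_1 = 131 (mod 529)
  r_2 = 660 (mod 12167)
  r_3 = 268334 (mod 279841)
Final: r = 268334 satisfies f(r) ≡ 0 mod 23^4.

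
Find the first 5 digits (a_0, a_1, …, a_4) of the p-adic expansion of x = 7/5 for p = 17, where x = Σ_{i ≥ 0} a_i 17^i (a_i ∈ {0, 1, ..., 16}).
(a_0, …, a_4) = (15, 6, 3, 10, 13)

v_17(7/5) = 0 (numerator and denominator both coprime to 17), so x ∈ ℤ_17^×. Compute digits iteratively via a_i = x_i mod 17, x_{i+1} = (x_i − a_i)/17, with x_0 = x:
  x_0 = 7/5;  a_0 = 15;  x_1 = (x_0 − 15)/17 = -4/5
  x_1 = -4/5;  a_1 = 6;  x_2 = (x_1 − 6)/17 = -2/5
  x_2 = -2/5;  a_2 = 3;  x_3 = (x_2 − 3)/17 = -1/5
  x_3 = -1/5;  a_3 = 10;  x_4 = (x_3 − 10)/17 = -3/5
  x_4 = -3/5;  a_4 = 13;  x_5 = (x_4 − 13)/17 = -4/5
Digits: (15, 6, 3, 10, 13).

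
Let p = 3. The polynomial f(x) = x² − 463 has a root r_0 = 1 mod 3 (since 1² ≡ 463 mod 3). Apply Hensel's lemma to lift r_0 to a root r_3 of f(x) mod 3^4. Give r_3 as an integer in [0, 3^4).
r_3 = 25 (mod 81)

Hensel's recurrence: r_{i+1} = r_i − f(r_i)·(f′(r_i))^{-1} mod 3^{i+2}, with f′(x) = 2x. Iterate:
  r_0 = 1 (mod 3)
  r_1 = 7 (mod 9)
  r_2 = 25 (mod 27)
  r_3 = 25 (mod 81)
Final: r_3 = 25, and one checks f(r_3) ≡ 0 mod 3^4.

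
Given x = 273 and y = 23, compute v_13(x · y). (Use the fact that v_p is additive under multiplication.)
v_13(6279) = 1

v_p(x) = 1 (factor: 273 = 13^1 · 21); v_p(y) = 0 (factor: 23 = 13^0 · 23). Additivity: v_p(xy) = v_p(x) + v_p(y) = 1 + 0 = 1. (Direct check: xy = 6279 = 13^1 · (483).)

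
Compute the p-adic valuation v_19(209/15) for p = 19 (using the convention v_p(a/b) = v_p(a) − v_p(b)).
v_19(209/15) = 1

Factor powers of 19 from the numerator and denominator of the reduced fraction: 209 = 19^1 · 11 and 15 = 19^0 · 15. Apply v_p(a/b) = v_p(a) − v_p(b): v_19(209/15) = 1 − 0 = 1.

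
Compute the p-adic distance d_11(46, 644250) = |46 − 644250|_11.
d_11(46, 644250) = 1/161051

Step 1 — x − y = 46 − 644250 = -644204. Step 2 — v_11(-644204) = 5 (factor: -644204 = −(11^5 · 4); the sign does not affect v_p). Step 3 — |x − y|_11 = 11^{-5} = 1/161051.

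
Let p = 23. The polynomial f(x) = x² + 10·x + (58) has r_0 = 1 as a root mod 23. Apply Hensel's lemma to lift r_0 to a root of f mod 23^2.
r_1 = 392 (mod 529)

Hensel: r_{i+1} = r_i − f(r_i)·(f′(r_i))^{-1} mod 23^{i+2}, f′(x) = 2x + 10. Iterate:
  r_0 = 1 (mod 23)
  r_1 = 392 (mod 529)
Final: r = 392 satisfies f(r) ≡ 0 mod 23^2.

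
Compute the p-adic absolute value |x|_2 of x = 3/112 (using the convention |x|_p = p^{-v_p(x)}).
|3/112|_2 = 16

Step 1 — compute v_2(x) by factoring powers of 2 out of the numerator and denominator: v_2(3/112) = -4. Step 2 — apply |x|_p = p^{-v_p(x)} = 2^{4} = 16.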